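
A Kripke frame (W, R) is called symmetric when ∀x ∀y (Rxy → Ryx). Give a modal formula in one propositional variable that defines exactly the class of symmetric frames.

The condition is symmetry. The B schema q → □◇q defines it.
Suppose q→□◇q is valid. Take Rxy and set V(q)={x}. Then q at x, so □◇q at x, so ◇q at y, so some z with Ryz has q; z=x, i.e. Ryx.

q → □◇q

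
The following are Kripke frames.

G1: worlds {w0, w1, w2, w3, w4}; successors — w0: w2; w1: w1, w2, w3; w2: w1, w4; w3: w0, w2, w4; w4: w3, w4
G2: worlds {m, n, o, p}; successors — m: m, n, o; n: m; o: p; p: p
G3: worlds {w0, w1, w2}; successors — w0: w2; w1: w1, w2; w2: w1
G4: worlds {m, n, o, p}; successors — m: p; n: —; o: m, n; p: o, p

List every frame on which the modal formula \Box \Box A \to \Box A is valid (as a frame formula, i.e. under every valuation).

Frame correspondent (Sahlqvist): \forall x \forall y (Rxy \to \exists z (Rxz \wedge Rzy)) — i.e. density.
G1: fails — Rw3w0 but no z with Rw3z and Rzw0.
G2: holds.
G3: fails — Rw0w2 but no z with Rw0z and Rzw2.
G4: fails — Rom but no z with Roz and Rzm.
Valid on: G2.

G2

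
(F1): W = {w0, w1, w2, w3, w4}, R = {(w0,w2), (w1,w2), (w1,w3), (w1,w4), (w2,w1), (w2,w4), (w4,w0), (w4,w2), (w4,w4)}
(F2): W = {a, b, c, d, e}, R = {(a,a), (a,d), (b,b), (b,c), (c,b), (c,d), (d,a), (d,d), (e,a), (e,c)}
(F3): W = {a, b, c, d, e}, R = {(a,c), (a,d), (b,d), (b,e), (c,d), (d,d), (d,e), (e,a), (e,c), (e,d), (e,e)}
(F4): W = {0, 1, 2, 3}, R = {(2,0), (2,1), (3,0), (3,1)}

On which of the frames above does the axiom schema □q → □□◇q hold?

(F3), (F4)

The schema corresponds to a generalized confluence (Geach) condition: ∀x ∀z (xR²z → ∃w (xRw ∧ zRw)).
(F1): fails — w2R²w0 but no w with w2Rw and w0Rw.
(F2): fails — bR²d but no w with bRw and dRw.
(F3): holds.
(F4): holds.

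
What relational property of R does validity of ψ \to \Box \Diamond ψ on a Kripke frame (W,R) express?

symmetry: \forall x \forall y (Rxy \to Ryx)

Suppose ψ→□◇ψ is valid. Take Rxy and set V(ψ)={x}. Then ψ at x, so □◇ψ at x, so ◇ψ at y, so some z with Ryz has ψ; z=x, i.e. Ryx.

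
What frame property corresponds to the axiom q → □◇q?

symmetry

This schema is the B axiom.
It corresponds to symmetry: ∀x ∀y (Rxy → Ryx).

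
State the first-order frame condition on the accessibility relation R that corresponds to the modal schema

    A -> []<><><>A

forall x forall z (xRz -> exists w (x = w & z R^3 w))

This is a Sahlqvist (Geach-type) schema ◇^0□^0A → □^1◇^3A.
Minimal-valuation argument: fix x; take any y with xR^0y and any z with xR^1z. Set V(A) to the set of worlds R-reachable from y in exactly 0 steps. Then □^0A holds at y, so the antecedent holds at x; validity forces ◇^3A at z, giving a w with zR^3w and yR^0w.
First-order correspondent: forall x forall z (xRz -> exists w (x = w & z R^3 w)).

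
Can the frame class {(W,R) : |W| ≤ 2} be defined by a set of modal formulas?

No — not modally definable

Modal frame validity is preserved under disjoint unions.
Any modal formula valid on each of 3 disjoint one-world frames is valid on their disjoint union (validity is preserved under disjoint unions). Each one-world frame has |W|=1≤2, but the union has |W|=3.
So the class is not modally definable.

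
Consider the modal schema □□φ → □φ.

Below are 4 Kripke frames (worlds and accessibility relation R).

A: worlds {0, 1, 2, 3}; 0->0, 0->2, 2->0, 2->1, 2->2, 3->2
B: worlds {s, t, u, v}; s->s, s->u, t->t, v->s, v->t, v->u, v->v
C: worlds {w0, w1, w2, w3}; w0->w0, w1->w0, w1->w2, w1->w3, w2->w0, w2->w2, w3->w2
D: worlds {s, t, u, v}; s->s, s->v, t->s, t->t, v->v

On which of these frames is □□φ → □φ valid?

This is the axiom for density; its first-order frame correspondent is ∀x ∀y (Rxy → ∃z (Rxz ∧ Rzy)).
A: condition met.
B: condition met.
C: fails — Rw1w3 but no z with Rw1z and Rzw3.
D: condition met.

A, B, D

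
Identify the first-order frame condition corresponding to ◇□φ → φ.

symmetry: ∀x ∀y (Rxy → Ryx)

This is a form of the B axiom.
It corresponds to symmetry: ∀x ∀y (Rxy → Ryx).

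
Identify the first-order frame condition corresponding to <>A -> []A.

Suppose ◇A→□A is valid. Take Rxy, Rxz and set V(A)={y}. Then ◇A at x, so □A at x, so A at z, i.e. z=y.
The converse is a direct semantic check.
Frame condition: forall x forall y forall z (Rxy & Rxz -> y = z).

partial functionality: forall x forall y forall z (Rxy & Rxz -> y = z)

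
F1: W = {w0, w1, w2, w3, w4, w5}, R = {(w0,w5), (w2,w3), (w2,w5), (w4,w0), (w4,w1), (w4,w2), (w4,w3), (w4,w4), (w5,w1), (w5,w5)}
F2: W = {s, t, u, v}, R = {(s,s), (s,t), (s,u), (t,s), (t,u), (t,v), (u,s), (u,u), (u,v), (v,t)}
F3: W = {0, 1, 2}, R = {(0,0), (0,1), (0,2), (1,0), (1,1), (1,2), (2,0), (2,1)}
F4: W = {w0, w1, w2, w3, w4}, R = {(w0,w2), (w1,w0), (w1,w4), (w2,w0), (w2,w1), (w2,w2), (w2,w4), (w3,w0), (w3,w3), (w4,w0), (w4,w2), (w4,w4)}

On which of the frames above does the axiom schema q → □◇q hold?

This is the axiom for symmetry; its first-order frame correspondent is ∀x ∀y (Rxy → Ryx).
F1: fails — Rw4w1 but not Rw1w4.
F2: fails — Ruv but not Rvu.
F3: holds.
F4: fails — Rw1w0 but not Rw0w1.
Valid on: F3.

F3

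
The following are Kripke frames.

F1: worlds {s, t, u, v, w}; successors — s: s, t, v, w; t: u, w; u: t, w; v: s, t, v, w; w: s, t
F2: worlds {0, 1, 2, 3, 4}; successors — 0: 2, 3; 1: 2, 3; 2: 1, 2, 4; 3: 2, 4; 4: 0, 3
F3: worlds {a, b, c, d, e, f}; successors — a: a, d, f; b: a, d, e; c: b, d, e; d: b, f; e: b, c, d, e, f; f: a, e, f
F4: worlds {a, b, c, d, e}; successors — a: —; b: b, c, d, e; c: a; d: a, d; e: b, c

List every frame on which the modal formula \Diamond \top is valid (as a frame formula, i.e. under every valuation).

F1, F2, F3

Frame correspondent (Sahlqvist): \forall x \exists y Rxy — i.e. seriality.
F1: ✓.
F2: ✓.
F3: ✓.
F4: fails — world a has no successor.
Valid on: F1, F2, F3.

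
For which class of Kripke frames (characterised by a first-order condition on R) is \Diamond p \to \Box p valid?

Suppose ◇p→□p is valid. Take Rxy, Rxz and set V(p)={y}. Then ◇p at x, so □p at x, so p at z, i.e. z=y.

partial functionality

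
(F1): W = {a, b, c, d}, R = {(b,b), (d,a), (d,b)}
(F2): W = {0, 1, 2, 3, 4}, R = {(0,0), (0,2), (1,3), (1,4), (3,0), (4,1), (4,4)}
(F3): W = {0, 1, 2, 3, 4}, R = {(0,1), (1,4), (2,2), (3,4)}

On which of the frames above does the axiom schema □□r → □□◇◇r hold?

The schema corresponds to a generalized confluence (Geach) condition: ∀x ∀z (xR²z → ∃w (xR²w ∧ zR²w)).
(F1): holds.
(F2): fails — 0R²2 but no w with 0R²w and 2R²w.
(F3): fails — 0R²4 but no w with 0R²w and 4R²w.
Valid on: (F1).

(F1)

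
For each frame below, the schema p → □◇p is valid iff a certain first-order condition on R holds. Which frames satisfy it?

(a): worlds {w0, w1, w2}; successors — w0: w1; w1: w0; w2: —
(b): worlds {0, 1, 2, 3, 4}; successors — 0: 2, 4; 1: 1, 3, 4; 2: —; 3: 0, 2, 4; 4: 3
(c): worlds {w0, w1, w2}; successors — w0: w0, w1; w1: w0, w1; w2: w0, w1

The schema corresponds to symmetry: ∀x ∀y (Rxy → Ryx).
(a): satisfies the condition.
(b): fails — R32 but not R23.
(c): fails — Rw2w1 but not Rw1w2.

(a)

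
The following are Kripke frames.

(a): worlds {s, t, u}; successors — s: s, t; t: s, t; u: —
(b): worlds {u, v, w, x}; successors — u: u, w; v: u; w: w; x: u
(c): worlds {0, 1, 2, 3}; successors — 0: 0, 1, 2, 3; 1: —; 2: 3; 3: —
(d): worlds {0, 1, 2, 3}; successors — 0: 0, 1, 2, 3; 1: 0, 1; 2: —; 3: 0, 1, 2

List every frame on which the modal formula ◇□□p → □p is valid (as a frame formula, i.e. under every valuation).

(a)

Frame correspondent (Sahlqvist): ∀x ∀y ∀z ((xRy ∧ xRz) → ∃w (yR²w ∧ z = w)) — i.e. a generalized confluence (Geach) condition.
(a): satisfies the condition.
(b): fails — uRw, uRu but no t with wR²t and u=t.
(c): fails — 0R1, 0R0 but no w with 1R²w and 0=w.
(d): fails — 0R2, 0R0 but no w with 2R²w and 0=w.
Valid on: (a).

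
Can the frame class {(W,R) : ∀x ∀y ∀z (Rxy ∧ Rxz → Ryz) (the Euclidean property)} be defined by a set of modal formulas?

Yes, by ◇r → □◇r

This is a Sahlqvist condition; the 5 axiom ◇r → □◇r defines it.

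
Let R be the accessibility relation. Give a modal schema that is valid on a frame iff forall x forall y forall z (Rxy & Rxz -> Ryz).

A defining formula is ◇r → □◇r (the 5 axiom).
Suppose ◇r→□◇r is valid. Take Rxy, Rxz and set V(r)={y}. Then ◇r at x, so □◇r at x, so ◇r at z, so some w with Rzw has r; w=y, i.e. Rzy. By symmetry of the argument, Ryz.

◇r → □◇r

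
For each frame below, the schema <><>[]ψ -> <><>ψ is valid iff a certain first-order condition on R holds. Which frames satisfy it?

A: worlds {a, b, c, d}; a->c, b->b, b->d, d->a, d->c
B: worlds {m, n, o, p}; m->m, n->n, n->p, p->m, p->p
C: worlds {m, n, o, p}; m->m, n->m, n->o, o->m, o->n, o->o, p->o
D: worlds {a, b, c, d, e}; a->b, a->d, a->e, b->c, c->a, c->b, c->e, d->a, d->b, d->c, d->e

Frame correspondent (Sahlqvist): forall x forall y (x R^2 y -> exists w (yRw & x R^2 w)) — i.e. a generalized confluence (Geach) condition.
A: fails — bR²c but no w with cRw and bR²w.
B: condition met.
C: condition met.
D: fails — aR²e but no w with eRw and aR²w.
Valid on: B, C.

B, C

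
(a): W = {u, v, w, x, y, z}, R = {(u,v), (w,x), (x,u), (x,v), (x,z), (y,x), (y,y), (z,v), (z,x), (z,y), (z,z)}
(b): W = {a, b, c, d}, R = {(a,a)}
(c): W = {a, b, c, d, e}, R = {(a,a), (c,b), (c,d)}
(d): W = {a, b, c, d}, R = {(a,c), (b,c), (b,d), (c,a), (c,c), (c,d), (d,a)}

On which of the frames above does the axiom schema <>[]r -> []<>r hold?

This is the axiom for convergence; its first-order frame correspondent is forall x forall y forall z (Rxy & Rxz -> exists w (Ryw & Rzw)).
(a): fails — Ruv and Ruv but v and v have no common successor.
(b): holds.
(c): fails — Rcb and Rcb but b and b have no common successor.
(d): fails — Rcd and Rca but d and a have no common successor.

(b)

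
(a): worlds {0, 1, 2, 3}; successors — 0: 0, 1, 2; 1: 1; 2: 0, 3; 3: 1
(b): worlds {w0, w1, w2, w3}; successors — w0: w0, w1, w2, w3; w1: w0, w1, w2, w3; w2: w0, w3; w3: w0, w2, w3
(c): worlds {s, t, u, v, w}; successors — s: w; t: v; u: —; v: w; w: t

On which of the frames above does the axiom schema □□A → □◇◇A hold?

(a), (b)

The schema corresponds to a generalized confluence (Geach) condition: ∀x ∀z (xRz → ∃w (xR²w ∧ zR²w)).
(a): ✓.
(b): ✓.
(c): fails — sRw but no w* with sR²w* and wR²w*.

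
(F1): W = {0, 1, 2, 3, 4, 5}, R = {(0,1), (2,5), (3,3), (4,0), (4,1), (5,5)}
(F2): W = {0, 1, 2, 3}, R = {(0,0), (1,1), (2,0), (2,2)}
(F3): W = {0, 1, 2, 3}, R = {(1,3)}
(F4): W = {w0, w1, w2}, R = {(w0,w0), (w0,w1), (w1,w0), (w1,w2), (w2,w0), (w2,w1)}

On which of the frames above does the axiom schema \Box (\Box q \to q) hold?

This is the axiom for shift-reflexivity; its first-order frame correspondent is \forall x \forall y (Rxy \to Ryy).
(F1): fails — R01 but not R11.
(F2): condition met.
(F3): fails — R13 but not R33.
(F4): fails — Rw1w2 but not Rw2w2.

(F2)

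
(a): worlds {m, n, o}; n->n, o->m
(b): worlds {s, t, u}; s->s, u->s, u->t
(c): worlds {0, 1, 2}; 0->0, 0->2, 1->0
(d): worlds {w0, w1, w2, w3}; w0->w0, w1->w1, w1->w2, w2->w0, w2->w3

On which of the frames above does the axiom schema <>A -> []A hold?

(a)

The schema corresponds to partial functionality: forall x forall y forall z (Rxy & Rxz -> y = z).
(a): ✓.
(b): fails — u sees both s and t.
(c): fails — 0 sees both 0 and 2.
(d): fails — w1 sees both w1 and w2.
Valid on: (a).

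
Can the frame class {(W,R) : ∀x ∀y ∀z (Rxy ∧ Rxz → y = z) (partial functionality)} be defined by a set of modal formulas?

Yes: it is partial functionality, defined by the CD schema ◇p → □p.
Suppose ◇p→□p is valid. Take Rxy, Rxz and set V(p)={y}. Then ◇p at x, so □p at x, so p at z, i.e. z=y.

Definable; ◇p → □p defines it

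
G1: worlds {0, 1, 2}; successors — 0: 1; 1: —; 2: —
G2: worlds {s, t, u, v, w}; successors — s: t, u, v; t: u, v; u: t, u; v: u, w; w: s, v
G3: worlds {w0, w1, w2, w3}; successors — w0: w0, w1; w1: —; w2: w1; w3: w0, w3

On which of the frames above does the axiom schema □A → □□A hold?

The schema corresponds to transitivity: ∀x ∀y ∀z (Rxy ∧ Ryz → Rxz).
G1: holds.
G2: fails — Rtv and Rvw but not Rtw.
G3: fails — Rw3w0 and Rw0w1 but not Rw3w1.

G1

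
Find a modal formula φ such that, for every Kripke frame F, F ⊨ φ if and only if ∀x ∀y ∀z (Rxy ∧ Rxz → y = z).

This is partial functionality; the standard corresponding axiom is CD: ◇q → □q.
Suppose ◇q→□q is valid. Take Rxy, Rxz and set V(q)={y}. Then ◇q at x, so □q at x, so q at z, i.e. z=y.

◇q → □q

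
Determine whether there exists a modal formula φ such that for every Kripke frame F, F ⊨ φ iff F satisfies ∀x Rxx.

Yes — defined by □r → r

Yes: it is reflexivity, defined by the T schema □r → r.
Suppose □r→r is valid. At any x set V(r)={w : Rxw}. Then □r holds at x, so r holds at x, i.e. Rxx.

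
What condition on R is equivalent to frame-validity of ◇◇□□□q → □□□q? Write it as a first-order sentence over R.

∀x ∀y ∀z ((xR²y ∧ xR³z) → ∃w (yR³w ∧ z = w))

This is a Sahlqvist (Geach-type) schema ◇^2□^3q → □^3◇^0q.
Minimal-valuation argument: fix x; take any y with xR^2y and any z with xR^3z. Set V(q) to the set of worlds R-reachable from y in exactly 3 steps. Then □^3q holds at y, so the antecedent holds at x; validity forces ◇^0q at z, giving a w with zR^0w and yR^3w.
First-order correspondent: ∀x ∀y ∀z ((xR²y ∧ xR³z) → ∃w (yR³w ∧ z = w)).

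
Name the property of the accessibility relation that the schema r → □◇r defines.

This is the B axiom.
It corresponds to symmetry: ∀x ∀y (Rxy → Ryx).

Symmetry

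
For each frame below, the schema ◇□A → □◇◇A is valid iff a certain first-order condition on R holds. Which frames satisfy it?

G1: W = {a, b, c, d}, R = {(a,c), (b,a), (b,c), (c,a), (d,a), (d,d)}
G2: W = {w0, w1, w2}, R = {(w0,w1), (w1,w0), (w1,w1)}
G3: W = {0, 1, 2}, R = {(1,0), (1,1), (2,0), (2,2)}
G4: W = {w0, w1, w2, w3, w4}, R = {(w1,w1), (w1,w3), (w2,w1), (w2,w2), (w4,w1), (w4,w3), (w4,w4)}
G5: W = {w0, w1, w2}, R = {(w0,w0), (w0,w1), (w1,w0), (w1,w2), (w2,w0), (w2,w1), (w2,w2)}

Frame correspondent (Sahlqvist): ∀x ∀y ∀z ((xRy ∧ xRz) → ∃w (yRw ∧ zR²w)) — i.e. a generalized confluence (Geach) condition.
G1: fails — aRc, aRc but no w with cRw and cR²w.
G2: ✓.
G3: fails — 1R0, 1R0 but no w with 0Rw and 0R²w.
G4: fails — w1Rw1, w1Rw3 but no w with w1Rw and w3R²w.
G5: ✓.

G2, G5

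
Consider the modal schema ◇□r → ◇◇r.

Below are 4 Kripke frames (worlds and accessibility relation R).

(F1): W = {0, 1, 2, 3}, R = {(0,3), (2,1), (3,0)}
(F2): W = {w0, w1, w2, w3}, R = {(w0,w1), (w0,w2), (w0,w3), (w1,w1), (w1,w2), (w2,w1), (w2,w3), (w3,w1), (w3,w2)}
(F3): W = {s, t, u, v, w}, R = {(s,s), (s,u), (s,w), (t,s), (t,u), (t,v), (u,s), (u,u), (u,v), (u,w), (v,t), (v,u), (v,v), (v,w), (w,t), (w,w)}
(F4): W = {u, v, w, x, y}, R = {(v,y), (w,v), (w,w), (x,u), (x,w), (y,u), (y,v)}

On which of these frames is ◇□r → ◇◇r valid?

(F2), (F3)

The schema corresponds to a generalized confluence (Geach) condition: ∀x ∀y (xRy → ∃w (yRw ∧ xR²w)).
(F1): fails — 2R1 but no w with 1Rw and 2R²w.
(F2): holds.
(F3): holds.
(F4): fails — xRu but no t with uRt and xR²t.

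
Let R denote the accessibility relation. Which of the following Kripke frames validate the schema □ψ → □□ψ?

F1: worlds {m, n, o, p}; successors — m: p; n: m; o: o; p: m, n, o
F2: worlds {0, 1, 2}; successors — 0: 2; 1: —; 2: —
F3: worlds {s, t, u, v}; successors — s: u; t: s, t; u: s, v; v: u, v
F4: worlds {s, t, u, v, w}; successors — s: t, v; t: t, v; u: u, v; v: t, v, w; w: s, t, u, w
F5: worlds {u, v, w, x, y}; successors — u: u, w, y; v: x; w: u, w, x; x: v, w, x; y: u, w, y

This is the axiom for transitivity; its first-order frame correspondent is ∀x ∀y ∀z (Rxy ∧ Ryz → Rxz).
F1: fails — Rpm and Rmp but not Rpp.
F2: satisfies the condition.
F3: fails — Ruv and Rvu but not Ruu.
F4: fails — Ruv and Rvw but not Ruw.
F5: fails — Rxw and Rwu but not Rxu.
Valid on: F2.

F2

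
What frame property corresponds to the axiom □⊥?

emptiness of R: ∀x ∀y ¬Rxy

□⊥ is valid iff no world has any successor (otherwise □⊥ fails at any world with one).
Conversely, any frame satisfying ∀x ∀y ¬Rxy validates the schema.
Frame condition: ∀x ∀y ¬Rxy.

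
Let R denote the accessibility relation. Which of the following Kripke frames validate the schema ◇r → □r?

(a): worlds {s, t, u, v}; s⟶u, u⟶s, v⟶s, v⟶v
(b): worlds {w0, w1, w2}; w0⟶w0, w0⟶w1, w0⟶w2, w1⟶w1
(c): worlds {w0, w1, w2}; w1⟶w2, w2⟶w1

The schema corresponds to partial functionality: ∀x ∀y ∀z (Rxy ∧ Rxz → y = z).
(a): fails — v sees both s and v.
(b): fails — w0 sees both w0 and w1.
(c): holds.
Valid on: (c).

(c)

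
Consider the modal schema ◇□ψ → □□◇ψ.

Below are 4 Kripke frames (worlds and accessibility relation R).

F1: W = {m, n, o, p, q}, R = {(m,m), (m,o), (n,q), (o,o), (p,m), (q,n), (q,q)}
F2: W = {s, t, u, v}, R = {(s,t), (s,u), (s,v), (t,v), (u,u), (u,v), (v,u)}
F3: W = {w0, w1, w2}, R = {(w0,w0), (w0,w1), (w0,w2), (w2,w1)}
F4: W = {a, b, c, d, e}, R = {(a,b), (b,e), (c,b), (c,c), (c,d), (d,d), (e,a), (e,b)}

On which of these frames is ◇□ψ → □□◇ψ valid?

F1

Frame correspondent (Sahlqvist): ∀x ∀y ∀z ((xRy ∧ xR²z) → ∃w (yRw ∧ zRw)) — i.e. a generalized confluence (Geach) condition.
F1: satisfies the condition.
F2: fails — sRt, sR²v but no w with tRw and vRw.
F3: fails — w0Rw0, w0R²w1 but no w with w0Rw and w1Rw.
F4: fails — aRb, aR²e but no w with bRw and eRw.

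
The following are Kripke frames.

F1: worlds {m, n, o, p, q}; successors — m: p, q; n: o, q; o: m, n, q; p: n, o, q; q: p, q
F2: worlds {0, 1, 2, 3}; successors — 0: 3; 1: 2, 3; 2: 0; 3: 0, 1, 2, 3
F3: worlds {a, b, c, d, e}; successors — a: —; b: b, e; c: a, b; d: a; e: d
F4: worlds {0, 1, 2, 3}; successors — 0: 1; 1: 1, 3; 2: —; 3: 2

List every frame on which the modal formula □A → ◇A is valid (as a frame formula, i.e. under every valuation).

Frame correspondent (Sahlqvist): ∀x ∃y Rxy — i.e. seriality.
F1: holds.
F2: holds.
F3: fails — world a has no successor.
F4: fails — world 2 has no successor.

F1, F2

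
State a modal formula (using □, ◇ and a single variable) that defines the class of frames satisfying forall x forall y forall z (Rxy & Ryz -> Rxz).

This is transitivity; the standard corresponding axiom is 4: □q → □□q.
Suppose □q→□□q is valid. Take Rxy, Ryz and set V(q)={w : Rxw}. Then □q at x, so □□q at x, so □q at y, so q at z, i.e. Rxz.

□q → □□q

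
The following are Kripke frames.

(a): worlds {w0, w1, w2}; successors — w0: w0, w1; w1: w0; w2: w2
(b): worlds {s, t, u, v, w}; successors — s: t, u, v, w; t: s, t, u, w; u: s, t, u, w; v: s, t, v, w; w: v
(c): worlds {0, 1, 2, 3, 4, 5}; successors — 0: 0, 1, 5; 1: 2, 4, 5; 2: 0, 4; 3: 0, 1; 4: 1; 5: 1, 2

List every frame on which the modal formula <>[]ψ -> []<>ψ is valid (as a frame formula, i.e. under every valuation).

(a)

The schema corresponds to convergence: forall x forall y forall z (Rxy & Rxz -> exists w (Ryw & Rzw)).
(a): ✓.
(b): fails — Rsw and Rsu but w and u have no common successor.
(c): fails — R12 and R14 but 2 and 4 have no common successor.
Valid on: (a).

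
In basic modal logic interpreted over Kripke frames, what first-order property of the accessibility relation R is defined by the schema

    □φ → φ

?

Suppose □φ→φ is valid. At any x set V(φ)={w : Rxw}. Then □φ holds at x, so φ holds at x, i.e. Rxx.
The converse is a direct semantic check.
So the correspondent is reflexivity.

reflexivity: ∀x Rxx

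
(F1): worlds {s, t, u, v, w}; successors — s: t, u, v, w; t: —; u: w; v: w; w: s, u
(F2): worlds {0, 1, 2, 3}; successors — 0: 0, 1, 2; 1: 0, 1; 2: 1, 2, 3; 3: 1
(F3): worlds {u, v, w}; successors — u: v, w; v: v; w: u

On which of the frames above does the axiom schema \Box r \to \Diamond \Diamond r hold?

(F2)

This is the axiom for a generalized confluence (Geach) condition; its first-order frame correspondent is \forall x \exists w (xRw \wedge x R^2 w).
(F1): fails — at t but no w* with tRw* and tR²w*.
(F2): holds.
(F3): fails — at w but no t with wRt and wR²t.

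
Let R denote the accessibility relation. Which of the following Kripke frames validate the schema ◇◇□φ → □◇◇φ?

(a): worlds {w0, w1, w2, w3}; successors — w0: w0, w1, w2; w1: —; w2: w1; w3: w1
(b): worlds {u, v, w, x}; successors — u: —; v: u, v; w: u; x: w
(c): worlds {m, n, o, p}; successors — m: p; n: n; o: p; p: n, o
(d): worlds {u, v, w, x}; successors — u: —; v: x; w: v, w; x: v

Frame correspondent (Sahlqvist): ∀x ∀y ∀z ((xR²y ∧ xRz) → ∃w (yRw ∧ zR²w)) — i.e. a generalized confluence (Geach) condition.
(a): fails — w0R²w0, w0Rw1 but no w with w0Rw and w1R²w.
(b): fails — vR²u, vRu but no t with uRt and uR²t.
(c): ✓.
(d): fails — wR²v, wRv but no t with vRt and vR²t.
Valid on: (c).

(c)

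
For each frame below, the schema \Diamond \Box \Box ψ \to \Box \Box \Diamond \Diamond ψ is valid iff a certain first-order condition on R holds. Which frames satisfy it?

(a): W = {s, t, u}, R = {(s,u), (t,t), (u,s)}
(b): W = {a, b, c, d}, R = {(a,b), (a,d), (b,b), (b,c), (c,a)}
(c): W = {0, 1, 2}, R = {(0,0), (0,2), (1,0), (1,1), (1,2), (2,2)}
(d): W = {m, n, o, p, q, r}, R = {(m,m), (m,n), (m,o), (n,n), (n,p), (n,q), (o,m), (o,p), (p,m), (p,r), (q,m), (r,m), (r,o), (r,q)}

(c), (d)

Frame correspondent (Sahlqvist): \forall x \forall y \forall z ((xRy \wedge x R^2 z) \to \exists w (y R^2 w \wedge z R^2 w)) — i.e. a generalized confluence (Geach) condition.
(a): fails — sRu, sR²s but no w with uR²w and sR²w.
(b): fails — aRd, aR²b but no w with dR²w and bR²w.
(c): ✓.
(d): ✓.
Valid on: (c), (d).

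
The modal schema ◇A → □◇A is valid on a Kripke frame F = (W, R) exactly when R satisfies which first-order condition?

the Euclidean property

Suppose ◇A→□◇A is valid. Take Rxy, Rxz and set V(A)={y}. Then ◇A at x, so □◇A at x, so ◇A at z, so some w with Rzw has A; w=y, i.e. Rzy. By symmetry of the argument, Ryz.
Conversely, on a frame with the Euclidean property the schema holds at every world under every valuation.
Frame condition: ∀x ∀y ∀z (Rxy ∧ Rxz → Ryz).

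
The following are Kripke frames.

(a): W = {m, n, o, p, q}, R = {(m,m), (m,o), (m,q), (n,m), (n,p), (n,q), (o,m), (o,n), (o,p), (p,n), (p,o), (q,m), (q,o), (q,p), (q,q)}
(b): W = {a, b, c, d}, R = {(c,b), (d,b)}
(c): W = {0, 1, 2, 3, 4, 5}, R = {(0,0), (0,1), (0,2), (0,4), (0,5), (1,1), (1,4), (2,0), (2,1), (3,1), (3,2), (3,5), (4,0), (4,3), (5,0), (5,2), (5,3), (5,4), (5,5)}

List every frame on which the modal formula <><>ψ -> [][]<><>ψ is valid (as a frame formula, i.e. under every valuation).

(b)

This is the axiom for a generalized confluence (Geach) condition; its first-order frame correspondent is forall x forall y forall z ((x R^2 y & x R^2 z) -> exists w (y = w & z R^2 w)).
(a): fails — mR²o, mR²p but no w with o=w and pR²w.
(b): satisfies the condition.
(c): fails — 0R²2, 0R²1 but no w with 2=w and 1R²w.
Valid on: (b).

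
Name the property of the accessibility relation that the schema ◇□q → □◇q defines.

Convergence

Suppose ◇□q→□◇q is valid. Take Rxy, Rxz and set V(q)={w : Ryw}. Then □q at y so ◇□q at x, so □◇q at x, so ◇q at z, giving w with Rzw and Ryw.
The converse is a direct semantic check.
So the correspondent is convergence.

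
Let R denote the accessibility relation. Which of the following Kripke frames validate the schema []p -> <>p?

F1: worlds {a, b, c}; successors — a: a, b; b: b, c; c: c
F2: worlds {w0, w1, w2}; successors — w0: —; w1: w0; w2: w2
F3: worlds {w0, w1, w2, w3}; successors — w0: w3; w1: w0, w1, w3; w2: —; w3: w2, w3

Frame correspondent (Sahlqvist): forall x exists y Rxy — i.e. seriality.
F1: ✓.
F2: fails — world w0 has no successor.
F3: fails — world w2 has no successor.

F1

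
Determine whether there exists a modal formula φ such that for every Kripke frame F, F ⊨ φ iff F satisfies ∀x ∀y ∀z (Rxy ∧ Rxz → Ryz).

The condition is the Euclidean property. A defining modal formula is ◇r → □◇r.
Suppose ◇r→□◇r is valid. Take Rxy, Rxz and set V(r)={y}. Then ◇r at x, so □◇r at x, so ◇r at z, so some w with Rzw has r; w=y, i.e. Rzy. By symmetry of the argument, Ryz.

Yes, by ◇r → □◇r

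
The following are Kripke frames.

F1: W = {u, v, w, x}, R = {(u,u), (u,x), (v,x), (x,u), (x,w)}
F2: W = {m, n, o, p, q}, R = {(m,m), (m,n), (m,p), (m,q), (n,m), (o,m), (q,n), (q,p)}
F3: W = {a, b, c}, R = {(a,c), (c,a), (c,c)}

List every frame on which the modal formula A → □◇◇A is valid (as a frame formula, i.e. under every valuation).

F3

Frame correspondent (Sahlqvist): ∀x ∀z (xRz → ∃w (x = w ∧ zR²w)) — i.e. a generalized confluence (Geach) condition.
F1: fails — vRx but no t with v=t and xR²t.
F2: fails — mRp but no w with m=w and pR²w.
F3: ✓.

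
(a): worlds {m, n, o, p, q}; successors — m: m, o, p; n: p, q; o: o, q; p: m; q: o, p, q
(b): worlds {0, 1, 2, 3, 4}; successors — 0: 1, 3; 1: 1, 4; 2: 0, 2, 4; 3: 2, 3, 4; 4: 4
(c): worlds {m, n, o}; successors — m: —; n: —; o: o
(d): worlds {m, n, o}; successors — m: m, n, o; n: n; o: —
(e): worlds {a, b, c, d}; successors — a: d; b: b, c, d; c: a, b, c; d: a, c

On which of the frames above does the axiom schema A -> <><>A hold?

The schema corresponds to a generalized confluence (Geach) condition: forall x exists w (x = w & x R^2 w).
(a): fails — at n but no w with n=w and nR²w.
(b): fails — at 0 but no w with 0=w and 0R²w.
(c): fails — at m but no w with m=w and mR²w.
(d): fails — at o but no w with o=w and oR²w.
(e): holds.
Valid on: (e).

(e)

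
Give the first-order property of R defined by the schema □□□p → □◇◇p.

This is a Sahlqvist (Geach-type) schema ◇^0□^3p → □^1◇^2p.
Minimal-valuation argument: fix x; take any y with xR^0y and any z with xR^1z. Set V(p) to the set of worlds R-reachable from y in exactly 3 steps. Then □^3p holds at y, so the antecedent holds at x; validity forces ◇^2p at z, giving a w with zR^2w and yR^3w.
First-order correspondent: ∀x ∀z (xRz → ∃w (xR³w ∧ zR²w)).

∀x ∀z (xRz → ∃w (xR³w ∧ zR²w))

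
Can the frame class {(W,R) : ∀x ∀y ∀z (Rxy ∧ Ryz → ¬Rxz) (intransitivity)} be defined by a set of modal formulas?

If a class were modally definable it would be closed under surjective bounded morphisms (Goldblatt–Thomason).
The 7-cycle (worlds s,t,u,v,w,x,y with s→t→u→v→w→x→y→s) is intransitive. Mapping every world to a single reflexive point • is a surjective bounded morphism; the reflexive point is not intransitive (R••∧R•• but R••).
Hence intransitivity is not modally definable.

Not modally definable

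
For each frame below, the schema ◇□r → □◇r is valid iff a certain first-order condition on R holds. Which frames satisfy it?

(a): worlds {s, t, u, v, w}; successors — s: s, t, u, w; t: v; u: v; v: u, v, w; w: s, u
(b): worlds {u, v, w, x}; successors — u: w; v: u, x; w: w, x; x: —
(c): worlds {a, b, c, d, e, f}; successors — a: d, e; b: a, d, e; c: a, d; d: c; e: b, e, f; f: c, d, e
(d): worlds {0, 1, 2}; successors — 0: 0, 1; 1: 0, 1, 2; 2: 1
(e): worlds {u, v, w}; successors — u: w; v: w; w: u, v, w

Frame correspondent (Sahlqvist): ∀x ∀y ∀z (Rxy ∧ Rxz → ∃w (Ryw ∧ Rzw)) — i.e. convergence.
(a): fails — Rsw and Rsu but w and u have no common successor.
(b): fails — Rvu and Rvx but u and x have no common successor.
(c): fails — Rae and Rad but e and d have no common successor.
(d): ✓.
(e): ✓.
Valid on: (d), (e).

(d), (e)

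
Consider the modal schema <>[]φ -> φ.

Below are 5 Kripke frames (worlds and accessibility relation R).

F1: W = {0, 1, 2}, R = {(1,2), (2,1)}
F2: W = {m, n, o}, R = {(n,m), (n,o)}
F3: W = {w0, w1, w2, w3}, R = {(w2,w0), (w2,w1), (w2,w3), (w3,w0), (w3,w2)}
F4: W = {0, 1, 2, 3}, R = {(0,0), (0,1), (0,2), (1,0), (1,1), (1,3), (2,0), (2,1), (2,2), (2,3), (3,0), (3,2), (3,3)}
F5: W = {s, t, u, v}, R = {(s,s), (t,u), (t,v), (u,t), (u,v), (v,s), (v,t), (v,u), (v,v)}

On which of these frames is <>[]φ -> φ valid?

F1

Frame correspondent (Sahlqvist): forall x forall y (Rxy -> Ryx) — i.e. symmetry.
F1: holds.
F2: fails — Rno but not Ron.
F3: fails — Rw3w0 but not Rw0w3.
F4: fails — R21 but not R12.
F5: fails — Rvs but not Rsv.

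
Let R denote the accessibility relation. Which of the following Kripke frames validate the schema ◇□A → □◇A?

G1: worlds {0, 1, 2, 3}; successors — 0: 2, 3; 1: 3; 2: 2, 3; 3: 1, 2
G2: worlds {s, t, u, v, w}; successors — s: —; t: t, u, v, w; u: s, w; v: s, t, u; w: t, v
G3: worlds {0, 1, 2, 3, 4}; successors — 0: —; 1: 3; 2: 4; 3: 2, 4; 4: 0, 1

This is the axiom for convergence; its first-order frame correspondent is ∀x ∀y ∀z (Rxy ∧ Rxz → ∃w (Ryw ∧ Rzw)).
G1: holds.
G2: fails — Rtw and Rtu but w and u have no common successor.
G3: fails — R34 and R32 but 4 and 2 have no common successor.

G1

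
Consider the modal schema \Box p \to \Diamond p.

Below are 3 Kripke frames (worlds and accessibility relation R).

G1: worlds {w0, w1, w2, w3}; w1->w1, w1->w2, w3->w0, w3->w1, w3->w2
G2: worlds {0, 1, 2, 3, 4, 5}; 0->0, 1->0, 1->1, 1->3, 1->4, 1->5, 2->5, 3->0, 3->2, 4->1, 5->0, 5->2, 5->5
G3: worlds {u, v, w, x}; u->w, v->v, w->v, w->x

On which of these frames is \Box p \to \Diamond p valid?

This is the axiom for seriality; its first-order frame correspondent is \forall x \exists y Rxy.
G1: fails — world w0 has no successor.
G2: satisfies the condition.
G3: fails — world x has no successor.

G2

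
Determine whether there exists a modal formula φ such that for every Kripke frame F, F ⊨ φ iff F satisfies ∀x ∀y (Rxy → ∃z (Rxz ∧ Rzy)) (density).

Yes — defined by □□r → □r

Yes: it is density, defined by the C4 schema □□r → □r.
Suppose □□r→□r is valid. Take Rxy and set V(r)={w : xR²w}. Then □□r at x, so □r at x, so r at y, i.e. ∃z(Rxz∧Rzy).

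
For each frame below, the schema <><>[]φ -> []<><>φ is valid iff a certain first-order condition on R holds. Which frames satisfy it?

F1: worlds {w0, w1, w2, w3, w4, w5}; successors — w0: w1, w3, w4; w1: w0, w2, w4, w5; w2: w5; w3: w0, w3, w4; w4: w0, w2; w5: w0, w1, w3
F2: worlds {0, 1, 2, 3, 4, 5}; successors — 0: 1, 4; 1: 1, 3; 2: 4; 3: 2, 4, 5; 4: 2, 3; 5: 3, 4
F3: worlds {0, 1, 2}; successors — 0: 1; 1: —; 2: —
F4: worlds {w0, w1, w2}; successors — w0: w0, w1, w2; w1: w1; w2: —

This is the axiom for a generalized confluence (Geach) condition; its first-order frame correspondent is forall x forall y forall z ((x R^2 y & xRz) -> exists w (yRw & z R^2 w)).
F1: fails — w0R²w2, w0Rw3 but no w with w2Rw and w3R²w.
F2: fails — 0R²1, 0R4 but no w with 1Rw and 4R²w.
F3: condition met.
F4: fails — w0R²w0, w0Rw2 but no w with w0Rw and w2R²w.
Valid on: F3.

F3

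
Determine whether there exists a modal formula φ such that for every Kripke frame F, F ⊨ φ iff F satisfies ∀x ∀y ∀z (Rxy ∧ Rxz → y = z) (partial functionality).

Yes — defined by ◇r → □r

This is a Sahlqvist condition; the CD axiom ◇r → □r defines it.
Suppose ◇r→□r is valid. Take Rxy, Rxz and set V(r)={y}. Then ◇r at x, so □r at x, so r at z, i.e. z=y.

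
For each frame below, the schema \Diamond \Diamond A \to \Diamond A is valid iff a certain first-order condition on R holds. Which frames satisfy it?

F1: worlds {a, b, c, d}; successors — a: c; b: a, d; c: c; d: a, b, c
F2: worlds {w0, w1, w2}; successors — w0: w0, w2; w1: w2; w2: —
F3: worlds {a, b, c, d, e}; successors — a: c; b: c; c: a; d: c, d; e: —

The schema corresponds to transitivity: \forall x \forall y \forall z (Rxy \wedge Ryz \to Rxz).
F1: fails — Rba and Rac but not Rbc.
F2: condition met.
F3: fails — Rbc and Rca but not Rba.

F2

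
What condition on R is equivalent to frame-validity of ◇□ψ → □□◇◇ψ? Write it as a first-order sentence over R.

∀x ∀y ∀z ((xRy ∧ xR²z) → ∃w (yRw ∧ zR²w))

This is a Sahlqvist (Geach-type) schema ◇^1□^1ψ → □^2◇^2ψ.
Minimal-valuation argument: fix x; take any y with xR^1y and any z with xR^2z. Set V(ψ) to the set of worlds R-reachable from y in exactly 1 step. Then □^1ψ holds at y, so the antecedent holds at x; validity forces ◇^2ψ at z, giving a w with zR^2w and yR^1w.
First-order correspondent: ∀x ∀y ∀z ((xRy ∧ xR²z) → ∃w (yRw ∧ zR²w)).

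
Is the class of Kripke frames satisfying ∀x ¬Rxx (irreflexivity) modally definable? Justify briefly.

No

If a class were modally definable it would be closed under surjective bounded morphisms (Goldblatt–Thomason).
The 2-cycle (worlds w0,w1 with w0→w1→w0) is irreflexive, and the map sending every world to a single reflexive point • is a surjective bounded morphism (forth: every edge maps to (•,•); back: every world has a successor). So any modal formula valid on the 2-cycle is also valid on the reflexive point, which is not irreflexive.
Hence irreflexivity is not modally definable.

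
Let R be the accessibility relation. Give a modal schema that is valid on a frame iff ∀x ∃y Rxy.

This is seriality; the standard corresponding axiom is D: □ψ → ◇ψ.
Suppose □ψ→◇ψ is valid. At any x set V(ψ)=W. Then □ψ at x, so ◇ψ at x, so x has a successor.

□ψ → ◇ψ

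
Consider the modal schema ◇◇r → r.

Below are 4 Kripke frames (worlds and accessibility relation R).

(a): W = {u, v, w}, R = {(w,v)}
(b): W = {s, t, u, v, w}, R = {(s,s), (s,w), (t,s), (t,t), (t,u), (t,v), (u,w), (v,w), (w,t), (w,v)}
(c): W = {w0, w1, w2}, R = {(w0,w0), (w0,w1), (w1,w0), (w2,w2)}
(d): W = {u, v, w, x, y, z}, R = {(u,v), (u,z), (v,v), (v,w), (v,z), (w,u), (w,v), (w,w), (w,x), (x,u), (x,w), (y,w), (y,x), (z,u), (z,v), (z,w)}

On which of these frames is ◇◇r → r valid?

(a)

The schema corresponds to a generalized confluence (Geach) condition: ∀x ∀y (xR²y → ∃w (y = w ∧ x = w)).
(a): ✓.
(b): fails — sR²t but t ≠ s.
(c): fails — w0R²w1 but w1 ≠ w0.
(d): fails — uR²v but v ≠ u.
Valid on: (a).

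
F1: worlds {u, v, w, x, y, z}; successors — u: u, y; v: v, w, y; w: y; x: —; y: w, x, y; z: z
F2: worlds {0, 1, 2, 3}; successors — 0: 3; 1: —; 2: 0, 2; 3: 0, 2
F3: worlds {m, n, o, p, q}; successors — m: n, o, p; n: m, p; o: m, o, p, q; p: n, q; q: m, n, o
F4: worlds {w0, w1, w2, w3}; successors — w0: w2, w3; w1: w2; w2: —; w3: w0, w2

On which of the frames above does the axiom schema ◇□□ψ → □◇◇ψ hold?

Frame correspondent (Sahlqvist): ∀x ∀y ∀z ((xRy ∧ xRz) → ∃w (yR²w ∧ zR²w)) — i.e. a generalized confluence (Geach) condition.
F1: fails — yRw, yRx but no t with wR²t and xR²t.
F2: condition met.
F3: condition met.
F4: fails — w0Rw2, w0Rw2 but no w with w2R²w and w2R²w.
Valid on: F2, F3.

F2, F3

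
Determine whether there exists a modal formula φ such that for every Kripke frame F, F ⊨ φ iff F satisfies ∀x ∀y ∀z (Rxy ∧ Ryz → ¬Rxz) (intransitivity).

No — not modally definable

Any modally definable frame class is closed under surjective bounded morphisms.
The 5-cycle (worlds 0,1,2,3,4 with 0→1→2→3→4→0) is intransitive. Mapping every world to a single reflexive point • is a surjective bounded morphism; the reflexive point is not intransitive (R••∧R•• but R••).
Hence intransitivity is not modally definable.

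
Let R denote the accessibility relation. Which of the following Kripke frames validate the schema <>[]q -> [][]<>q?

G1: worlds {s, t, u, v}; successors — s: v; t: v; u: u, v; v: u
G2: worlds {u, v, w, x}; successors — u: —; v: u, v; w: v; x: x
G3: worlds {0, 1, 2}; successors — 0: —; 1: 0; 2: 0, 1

The schema corresponds to a generalized confluence (Geach) condition: forall x forall y forall z ((xRy & x R^2 z) -> exists w (yRw & zRw)).
G1: condition met.
G2: fails — vRu, vR²u but no t with uRt and uRt.
G3: fails — 2R0, 2R²0 but no w with 0Rw and 0Rw.

G1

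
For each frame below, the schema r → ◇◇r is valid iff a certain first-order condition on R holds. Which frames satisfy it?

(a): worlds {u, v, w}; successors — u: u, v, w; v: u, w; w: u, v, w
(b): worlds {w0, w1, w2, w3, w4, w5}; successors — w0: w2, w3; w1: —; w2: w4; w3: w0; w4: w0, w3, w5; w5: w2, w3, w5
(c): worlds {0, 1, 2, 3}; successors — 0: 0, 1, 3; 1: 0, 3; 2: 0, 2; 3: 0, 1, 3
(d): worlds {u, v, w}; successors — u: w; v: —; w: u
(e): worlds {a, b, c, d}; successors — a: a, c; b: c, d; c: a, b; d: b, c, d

This is the axiom for a generalized confluence (Geach) condition; its first-order frame correspondent is ∀x ∃w (x = w ∧ xR²w).
(a): ✓.
(b): fails — at w1 but no w with w1=w and w1R²w.
(c): ✓.
(d): fails — at v but no t with v=t and vR²t.
(e): ✓.
Valid on: (a), (c), (e).

(a), (c), (e)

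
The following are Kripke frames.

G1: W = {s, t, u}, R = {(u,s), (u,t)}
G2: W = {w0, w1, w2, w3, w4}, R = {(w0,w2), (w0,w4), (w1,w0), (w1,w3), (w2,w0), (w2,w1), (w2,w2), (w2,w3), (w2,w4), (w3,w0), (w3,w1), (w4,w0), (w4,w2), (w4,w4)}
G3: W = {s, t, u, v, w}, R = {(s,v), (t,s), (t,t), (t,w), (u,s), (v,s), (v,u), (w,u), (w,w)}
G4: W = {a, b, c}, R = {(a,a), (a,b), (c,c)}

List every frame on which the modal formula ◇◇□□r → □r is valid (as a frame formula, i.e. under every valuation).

G1

This is the axiom for a generalized confluence (Geach) condition; its first-order frame correspondent is ∀x ∀y ∀z ((xR²y ∧ xRz) → ∃w (yR²w ∧ z = w)).
G1: satisfies the condition.
G2: fails — w1R²w1, w1Rw3 but no w with w1R²w and w3=w.
G3: fails — sR²s, sRv but no w* with sR²w* and v=w*.
G4: fails — aR²b, aRa but no w with bR²w and a=w.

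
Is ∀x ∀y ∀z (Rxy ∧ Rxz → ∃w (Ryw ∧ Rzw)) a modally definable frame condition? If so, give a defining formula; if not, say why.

The condition is convergence. A defining modal formula is ◇□p → □◇p.
Suppose ◇□p→□◇p is valid. Take Rxy, Rxz and set V(p)={w : Ryw}. Then □p at y so ◇□p at x, so □◇p at x, so ◇p at z, giving w with Rzw and Ryw.

Yes, by ◇□p → □◇p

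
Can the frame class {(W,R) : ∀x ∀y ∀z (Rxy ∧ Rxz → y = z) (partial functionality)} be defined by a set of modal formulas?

Yes: it is partial functionality, defined by the CD schema ◇q → □q.
Suppose ◇q→□q is valid. Take Rxy, Rxz and set V(q)={y}. Then ◇q at x, so □q at x, so q at z, i.e. z=y.

Yes, by ◇q → □q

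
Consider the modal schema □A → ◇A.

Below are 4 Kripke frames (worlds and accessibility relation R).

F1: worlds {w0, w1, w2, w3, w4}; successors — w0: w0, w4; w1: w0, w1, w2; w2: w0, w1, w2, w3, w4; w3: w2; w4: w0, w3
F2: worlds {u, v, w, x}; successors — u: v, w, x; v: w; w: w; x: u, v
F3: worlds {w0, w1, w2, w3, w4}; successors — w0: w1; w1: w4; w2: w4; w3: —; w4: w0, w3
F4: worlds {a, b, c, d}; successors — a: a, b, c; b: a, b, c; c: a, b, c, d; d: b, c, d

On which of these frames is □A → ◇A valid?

Frame correspondent (Sahlqvist): ∀x ∃y Rxy — i.e. seriality.
F1: satisfies the condition.
F2: satisfies the condition.
F3: fails — world w3 has no successor.
F4: satisfies the condition.

F1, F2, F4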